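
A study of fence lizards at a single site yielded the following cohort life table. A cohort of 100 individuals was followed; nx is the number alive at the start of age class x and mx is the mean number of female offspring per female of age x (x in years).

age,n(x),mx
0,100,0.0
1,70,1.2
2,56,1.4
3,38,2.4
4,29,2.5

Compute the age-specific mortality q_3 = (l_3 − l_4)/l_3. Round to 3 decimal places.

lx = nx/n0 = nx/100: 1, 0.7, 0.56, 0.38, 0.29
q_3 = (l_3 − l_4) / l_3 = (0.38 − 0.29) / 0.38
     = 0.09 / 0.38 = 0.236842… → 0.237

0.237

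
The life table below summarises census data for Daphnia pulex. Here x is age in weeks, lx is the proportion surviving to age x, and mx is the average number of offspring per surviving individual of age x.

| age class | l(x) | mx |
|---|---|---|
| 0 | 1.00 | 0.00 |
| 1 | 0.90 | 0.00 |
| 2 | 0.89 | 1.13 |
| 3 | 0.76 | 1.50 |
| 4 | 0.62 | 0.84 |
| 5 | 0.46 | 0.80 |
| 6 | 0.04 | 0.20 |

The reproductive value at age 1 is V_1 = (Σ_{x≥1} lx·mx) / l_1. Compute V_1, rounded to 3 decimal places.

3.381

lx·mx for x ≥ 1: 0, 1.0057, 1.14, 0.5208, 0.368, 0.008 → sum = 3.0425
V_1 = 3.0425 / l_1 = 3.0425 / 0.9 = 3.380556… → 3.381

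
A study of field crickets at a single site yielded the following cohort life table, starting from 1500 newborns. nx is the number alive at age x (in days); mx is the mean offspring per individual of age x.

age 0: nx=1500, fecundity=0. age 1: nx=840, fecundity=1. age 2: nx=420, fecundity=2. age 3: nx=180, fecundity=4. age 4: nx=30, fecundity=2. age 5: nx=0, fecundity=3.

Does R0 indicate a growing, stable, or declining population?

lx = nx/n0 = nx/1500: 1, 0.56, 0.28, 0.12, 0.02, 0
R0 = Σ lx·mx = 0 + 0.56 + 0.56 + 0.48 + 0.04 + 0 = 1.64
R0 > 1, so the population is growing.

growing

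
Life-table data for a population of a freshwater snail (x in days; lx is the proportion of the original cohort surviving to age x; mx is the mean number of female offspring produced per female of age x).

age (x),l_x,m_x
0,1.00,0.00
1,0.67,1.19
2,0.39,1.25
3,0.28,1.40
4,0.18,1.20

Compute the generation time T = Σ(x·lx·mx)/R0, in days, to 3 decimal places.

2.014

lx·mx: 0, 0.7973, 0.4875, 0.392, 0.216 → R0 = 1.8928
x·lx·mx: 0, 0.7973, 0.975, 1.176, 0.864 → Σ = 3.8123
T = 3.8123 / 1.8928 = 2.014106… → 2.014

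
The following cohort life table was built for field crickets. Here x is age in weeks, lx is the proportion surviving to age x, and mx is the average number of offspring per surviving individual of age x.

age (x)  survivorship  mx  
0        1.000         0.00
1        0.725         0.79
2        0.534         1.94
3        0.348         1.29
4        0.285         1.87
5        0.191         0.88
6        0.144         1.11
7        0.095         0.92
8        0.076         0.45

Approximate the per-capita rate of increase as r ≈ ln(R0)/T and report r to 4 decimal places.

0.3838

R0 = Σ lx·mx = 0 + 0.57275 + 1.03596 + 0.44892 + 0.53295 + 0.16808 + 0.15984 + 0.0874 + 0.0342 = 3.0401
Σ x·lx·mx = 8.80807; T = 8.80807/3.0401 = 2.8973…
r ≈ ln(R0)/T = ln(3.0401)/2.8973… = 0.383768… → 0.3838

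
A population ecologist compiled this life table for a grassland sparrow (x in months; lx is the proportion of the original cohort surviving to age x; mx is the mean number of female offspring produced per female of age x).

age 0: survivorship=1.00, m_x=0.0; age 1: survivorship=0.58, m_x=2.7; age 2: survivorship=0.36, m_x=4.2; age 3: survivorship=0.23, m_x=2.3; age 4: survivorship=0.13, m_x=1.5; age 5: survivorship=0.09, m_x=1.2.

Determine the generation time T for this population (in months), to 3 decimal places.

1.917

lx·mx: 0, 1.566, 1.512, 0.529, 0.195, 0.108 → R0 = 3.91
x·lx·mx: 0, 1.566, 3.024, 1.587, 0.78, 0.54 → Σ = 7.497
T = 7.497 / 3.91 = 1.917391… → 1.917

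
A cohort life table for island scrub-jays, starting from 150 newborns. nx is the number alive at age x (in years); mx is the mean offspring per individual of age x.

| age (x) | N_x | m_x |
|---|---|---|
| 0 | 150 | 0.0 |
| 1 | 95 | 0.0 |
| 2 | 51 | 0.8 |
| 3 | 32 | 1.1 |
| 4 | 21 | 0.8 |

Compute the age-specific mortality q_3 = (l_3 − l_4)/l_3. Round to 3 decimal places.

lx = nx/n0 = nx/150: 1, 0.63333…, 0.34, 0.21333…, 0.14
q_3 = (l_3 − l_4) / l_3 = (0.213333… − 0.14) / 0.213333…
     = 0.073333… / 0.213333… = 0.34375… → 0.344

0.344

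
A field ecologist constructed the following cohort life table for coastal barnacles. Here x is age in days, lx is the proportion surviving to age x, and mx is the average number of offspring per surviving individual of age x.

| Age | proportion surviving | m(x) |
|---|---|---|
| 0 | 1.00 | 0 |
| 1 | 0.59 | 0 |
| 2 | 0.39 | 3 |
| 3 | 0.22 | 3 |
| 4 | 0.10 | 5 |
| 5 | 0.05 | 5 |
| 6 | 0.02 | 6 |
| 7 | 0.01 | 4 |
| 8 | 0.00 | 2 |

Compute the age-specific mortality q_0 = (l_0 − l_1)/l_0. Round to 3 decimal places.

q_0 = (l_0 − l_1) / l_0 = (1 − 0.59) / 1
     = 0.41 / 1 = 0.41 → 0.410

0.410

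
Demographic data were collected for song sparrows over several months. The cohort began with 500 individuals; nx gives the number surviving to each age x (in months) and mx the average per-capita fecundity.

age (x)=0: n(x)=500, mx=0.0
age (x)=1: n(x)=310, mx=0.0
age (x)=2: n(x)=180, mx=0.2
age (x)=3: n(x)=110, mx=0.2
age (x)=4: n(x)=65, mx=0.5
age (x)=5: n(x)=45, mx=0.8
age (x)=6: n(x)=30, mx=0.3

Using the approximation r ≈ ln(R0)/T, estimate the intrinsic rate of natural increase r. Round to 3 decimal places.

lx = nx/n0 = nx/500: 1, 0.62, 0.36, 0.22, 0.13, 0.09, 0.06
R0 = Σ lx·mx = 0 + 0 + 0.072 + 0.044 + 0.065 + 0.072 + 0.018 = 0.271
Σ x·lx·mx = 1.004; T = 1.004/0.271 = 3.7048…
r ≈ ln(R0)/T = ln(0.271)/3.7048… = -0.35242… → -0.352

-0.352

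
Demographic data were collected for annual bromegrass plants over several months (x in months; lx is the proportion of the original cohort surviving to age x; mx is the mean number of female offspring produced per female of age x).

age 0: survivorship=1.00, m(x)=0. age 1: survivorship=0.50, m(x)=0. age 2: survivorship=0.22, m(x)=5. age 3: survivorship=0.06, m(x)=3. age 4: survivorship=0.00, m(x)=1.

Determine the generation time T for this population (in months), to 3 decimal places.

lx·mx: 0, 0, 1.1, 0.18, 0 → R0 = 1.28
x·lx·mx: 0, 0, 2.2, 0.54, 0 → Σ = 2.74
T = 2.74 / 1.28 = 2.140625 → 2.141

2.141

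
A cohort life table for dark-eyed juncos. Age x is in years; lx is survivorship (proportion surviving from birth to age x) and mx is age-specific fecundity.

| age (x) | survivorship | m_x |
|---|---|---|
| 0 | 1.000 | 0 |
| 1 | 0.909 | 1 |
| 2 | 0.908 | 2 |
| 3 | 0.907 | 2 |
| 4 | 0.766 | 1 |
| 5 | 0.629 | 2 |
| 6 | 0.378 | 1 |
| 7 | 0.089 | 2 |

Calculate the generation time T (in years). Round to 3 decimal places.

3.210

lx·mx: 0, 0.909, 1.816, 1.814, 0.766, 1.258, 0.378, 0.178 → R0 = 7.119
x·lx·mx: 0, 0.909, 3.632, 5.442, 3.064, 6.29, 2.268, 1.246 → Σ = 22.851
T = 22.851 / 7.119 = 3.209861… → 3.210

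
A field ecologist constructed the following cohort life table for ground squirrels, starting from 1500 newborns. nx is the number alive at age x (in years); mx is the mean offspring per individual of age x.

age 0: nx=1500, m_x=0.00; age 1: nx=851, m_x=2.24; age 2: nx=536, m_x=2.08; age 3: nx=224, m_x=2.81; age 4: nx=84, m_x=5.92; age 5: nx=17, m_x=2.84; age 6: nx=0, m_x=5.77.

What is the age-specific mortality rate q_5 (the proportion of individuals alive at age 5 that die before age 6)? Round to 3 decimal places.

1.000

lx = nx/n0 = nx/1500: 1, 0.56733…, 0.35733…, 0.14933…, 0.056, 0.01133…, 0
q_5 = (l_5 − l_6) / l_5 = (0.011333… − 0) / 0.011333…
     = 0.011333… / 0.011333… = 1 → 1.000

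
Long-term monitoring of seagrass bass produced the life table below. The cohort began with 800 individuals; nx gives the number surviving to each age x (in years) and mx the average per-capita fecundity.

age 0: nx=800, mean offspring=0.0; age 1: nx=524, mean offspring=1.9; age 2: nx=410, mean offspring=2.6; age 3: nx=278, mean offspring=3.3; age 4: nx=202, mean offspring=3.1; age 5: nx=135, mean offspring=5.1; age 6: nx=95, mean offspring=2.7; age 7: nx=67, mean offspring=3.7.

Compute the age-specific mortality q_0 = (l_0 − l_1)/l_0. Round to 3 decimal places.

lx = nx/n0 = nx/800: 1, 0.655, 0.5125, 0.3475, 0.2525, 0.16875, 0.11875, 0.08375
q_0 = (l_0 − l_1) / l_0 = (1 − 0.655) / 1
     = 0.345 / 1 = 0.345 → 0.345

0.345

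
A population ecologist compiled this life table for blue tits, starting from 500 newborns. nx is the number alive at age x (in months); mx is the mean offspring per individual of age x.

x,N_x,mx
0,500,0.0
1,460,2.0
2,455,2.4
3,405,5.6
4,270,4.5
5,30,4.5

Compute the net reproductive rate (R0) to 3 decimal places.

11.260

lx = nx/n0 = nx/500: 1, 0.92, 0.91, 0.81, 0.54, 0.06
lx·mx by age: 0, 1.84, 2.184, 4.536, 2.43, 0.27
R0 = Σ lx·mx = 11.26 → 11.260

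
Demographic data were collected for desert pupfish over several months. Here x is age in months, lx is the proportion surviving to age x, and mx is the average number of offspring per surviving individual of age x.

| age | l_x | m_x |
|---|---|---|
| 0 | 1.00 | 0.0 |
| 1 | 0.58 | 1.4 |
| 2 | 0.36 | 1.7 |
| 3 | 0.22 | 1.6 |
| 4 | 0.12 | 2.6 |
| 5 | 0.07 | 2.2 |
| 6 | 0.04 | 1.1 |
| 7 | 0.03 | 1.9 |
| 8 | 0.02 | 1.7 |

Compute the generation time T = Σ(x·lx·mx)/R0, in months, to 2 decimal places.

lx·mx: 0, 0.812, 0.612, 0.352, 0.312, 0.154, 0.044, 0.057, 0.034 → R0 = 2.377
x·lx·mx: 0, 0.812, 1.224, 1.056, 1.248, 0.77, 0.264, 0.399, 0.272 → Σ = 6.045
T = 6.045 / 2.377 = 2.543122… → 2.54

2.54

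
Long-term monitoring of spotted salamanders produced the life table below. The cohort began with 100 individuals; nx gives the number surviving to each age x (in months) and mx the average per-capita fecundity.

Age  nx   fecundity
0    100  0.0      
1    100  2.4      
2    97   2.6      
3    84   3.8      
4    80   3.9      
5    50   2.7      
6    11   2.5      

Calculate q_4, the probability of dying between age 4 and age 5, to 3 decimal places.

0.375

lx = nx/n0 = nx/100: 1, 1, 0.97, 0.84, 0.8, 0.5, 0.11
q_4 = (l_4 − l_5) / l_4 = (0.8 − 0.5) / 0.8
     = 0.3 / 0.8 = 0.375 → 0.375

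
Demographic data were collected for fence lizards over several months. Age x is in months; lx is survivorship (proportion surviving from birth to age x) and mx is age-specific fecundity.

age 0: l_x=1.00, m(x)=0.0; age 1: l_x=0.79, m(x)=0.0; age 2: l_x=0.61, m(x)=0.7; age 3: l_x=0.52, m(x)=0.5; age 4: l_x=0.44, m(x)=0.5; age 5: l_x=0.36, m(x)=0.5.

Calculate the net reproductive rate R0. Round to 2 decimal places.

1.09

lx·mx by age: 0, 0, 0.427, 0.26, 0.22, 0.18
R0 = Σ lx·mx = 1.087 → 1.09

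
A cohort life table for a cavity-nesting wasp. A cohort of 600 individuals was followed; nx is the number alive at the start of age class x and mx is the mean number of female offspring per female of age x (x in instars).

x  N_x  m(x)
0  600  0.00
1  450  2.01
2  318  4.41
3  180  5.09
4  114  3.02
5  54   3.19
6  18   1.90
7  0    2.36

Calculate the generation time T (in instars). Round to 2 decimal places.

lx = nx/n0 = nx/600: 1, 0.75, 0.53, 0.3, 0.19, 0.09, 0.03, 0
lx·mx: 0, 1.5075, 2.3373, 1.527, 0.5738, 0.2871, 0.057, 0 → R0 = 6.2897
x·lx·mx: 0, 1.5075, 4.6746, 4.581, 2.2952, 1.4355, 0.342, 0 → Σ = 14.8358
T = 14.8358 / 6.2897 = 2.358745… → 2.36

2.36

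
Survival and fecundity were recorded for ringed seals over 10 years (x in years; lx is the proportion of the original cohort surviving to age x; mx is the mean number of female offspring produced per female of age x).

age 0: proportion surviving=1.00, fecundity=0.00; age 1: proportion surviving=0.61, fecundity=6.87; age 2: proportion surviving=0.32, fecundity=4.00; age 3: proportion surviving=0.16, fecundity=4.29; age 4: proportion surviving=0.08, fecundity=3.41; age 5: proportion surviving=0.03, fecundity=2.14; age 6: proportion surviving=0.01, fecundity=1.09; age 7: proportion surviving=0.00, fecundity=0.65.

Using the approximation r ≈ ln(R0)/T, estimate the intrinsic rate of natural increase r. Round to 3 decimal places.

R0 = Σ lx·mx = 0 + 4.1907 + 1.28 + 0.6864 + 0.2728 + 0.0642 + 0.0109 + 0 = 6.505
Σ x·lx·mx = 10.2875; T = 10.2875/6.505 = 1.58148…
r ≈ ln(R0)/T = ln(6.505)/1.58148… = 1.18407… → 1.184

1.184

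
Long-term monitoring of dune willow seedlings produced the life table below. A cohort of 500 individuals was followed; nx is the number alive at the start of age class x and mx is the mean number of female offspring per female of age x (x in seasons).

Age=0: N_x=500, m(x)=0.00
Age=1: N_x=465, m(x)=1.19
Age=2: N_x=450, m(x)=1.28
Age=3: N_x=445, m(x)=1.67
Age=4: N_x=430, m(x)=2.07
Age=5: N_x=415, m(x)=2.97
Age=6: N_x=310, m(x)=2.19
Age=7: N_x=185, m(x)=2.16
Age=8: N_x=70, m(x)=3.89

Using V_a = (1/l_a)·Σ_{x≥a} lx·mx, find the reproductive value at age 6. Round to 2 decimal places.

4.36

lx = nx/n0 = nx/500: 1, 0.93, 0.9, 0.89, 0.86, 0.83, 0.62, 0.37, 0.14
lx·mx for x ≥ 6: 1.3578, 0.7992, 0.5446 → sum = 2.7016
V_6 = 2.7016 / l_6 = 2.7016 / 0.62 = 4.357419… → 4.36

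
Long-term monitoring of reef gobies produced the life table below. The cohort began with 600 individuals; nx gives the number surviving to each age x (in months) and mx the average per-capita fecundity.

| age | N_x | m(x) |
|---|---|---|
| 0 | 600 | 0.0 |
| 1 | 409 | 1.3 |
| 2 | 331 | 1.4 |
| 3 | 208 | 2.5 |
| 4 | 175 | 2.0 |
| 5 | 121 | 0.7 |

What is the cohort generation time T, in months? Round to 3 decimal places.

lx = nx/n0 = nx/600: 1, 0.68167…, 0.55167…, 0.34667…, 0.29167…, 0.20167…
lx·mx: 0, 0.886167…, 0.772333…, 0.866667…, 0.583333…, 0.141167… → R0 = 3.249667…
x·lx·mx: 0, 0.886167…, 1.544667…, 2.6…, 2.333333…, 0.705833… → Σ = 8.07…
T = 8.07… / 3.249667… = 2.483332… → 2.483

2.483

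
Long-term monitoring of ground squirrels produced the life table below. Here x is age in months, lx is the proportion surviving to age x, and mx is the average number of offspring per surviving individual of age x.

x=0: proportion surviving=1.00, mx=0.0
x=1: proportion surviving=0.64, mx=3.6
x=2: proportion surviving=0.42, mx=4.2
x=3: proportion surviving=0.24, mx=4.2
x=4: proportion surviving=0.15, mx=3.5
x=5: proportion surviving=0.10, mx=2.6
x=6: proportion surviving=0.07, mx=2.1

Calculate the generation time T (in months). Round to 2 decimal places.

lx·mx: 0, 2.304, 1.764, 1.008, 0.525, 0.26, 0.147 → R0 = 6.008
x·lx·mx: 0, 2.304, 3.528, 3.024, 2.1, 1.3, 0.882 → Σ = 13.138
T = 13.138 / 6.008 = 2.186751… → 2.19

2.19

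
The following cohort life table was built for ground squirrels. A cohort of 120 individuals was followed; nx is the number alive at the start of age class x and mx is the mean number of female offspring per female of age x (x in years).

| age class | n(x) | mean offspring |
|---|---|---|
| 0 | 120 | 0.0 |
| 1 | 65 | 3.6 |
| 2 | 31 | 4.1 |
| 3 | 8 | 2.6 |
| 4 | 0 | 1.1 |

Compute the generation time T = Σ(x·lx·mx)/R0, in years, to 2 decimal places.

lx = nx/n0 = nx/120: 1, 0.54167…, 0.25833…, 0.06667…, 0
lx·mx: 0, 1.95…, 1.059167…, 0.173333…, 0 → R0 = 3.1825…
x·lx·mx: 0, 1.95…, 2.118333…, 0.52…, 0 → Σ = 4.588333…
T = 4.588333… / 3.1825… = 1.441739… → 1.44

1.44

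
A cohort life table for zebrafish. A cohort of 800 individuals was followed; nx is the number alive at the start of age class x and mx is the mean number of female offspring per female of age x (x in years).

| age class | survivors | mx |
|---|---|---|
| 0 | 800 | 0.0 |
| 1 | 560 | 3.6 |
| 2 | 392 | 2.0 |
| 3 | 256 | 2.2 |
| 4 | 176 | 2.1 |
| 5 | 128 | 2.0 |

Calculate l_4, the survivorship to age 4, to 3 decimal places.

0.220

l_4 = n_4/n_0 = 176/800 = 0.22 → 0.220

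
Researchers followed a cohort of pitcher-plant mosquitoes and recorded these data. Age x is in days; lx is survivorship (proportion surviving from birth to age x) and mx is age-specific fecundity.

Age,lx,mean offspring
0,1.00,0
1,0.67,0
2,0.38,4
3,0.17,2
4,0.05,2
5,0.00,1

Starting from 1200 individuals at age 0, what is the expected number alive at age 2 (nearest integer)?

456

Expected survivors = N0 · l_2 = 1200 × 0.38 = 456 → 456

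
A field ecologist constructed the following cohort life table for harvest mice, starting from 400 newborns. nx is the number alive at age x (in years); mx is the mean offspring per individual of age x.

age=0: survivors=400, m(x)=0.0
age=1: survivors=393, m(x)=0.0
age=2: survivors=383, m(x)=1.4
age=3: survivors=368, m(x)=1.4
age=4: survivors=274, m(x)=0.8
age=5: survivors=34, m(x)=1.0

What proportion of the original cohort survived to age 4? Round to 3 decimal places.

l_4 = n_4/n_0 = 274/400 = 0.685 → 0.685

0.685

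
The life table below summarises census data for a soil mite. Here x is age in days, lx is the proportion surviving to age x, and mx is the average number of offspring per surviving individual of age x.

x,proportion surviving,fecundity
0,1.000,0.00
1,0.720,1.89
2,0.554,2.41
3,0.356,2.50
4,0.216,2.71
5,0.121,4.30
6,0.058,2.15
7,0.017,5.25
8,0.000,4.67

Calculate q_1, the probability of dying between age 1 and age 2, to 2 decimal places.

0.23

q_1 = (l_1 − l_2) / l_1 = (0.72 − 0.554) / 0.72
     = 0.166 / 0.72 = 0.230556… → 0.23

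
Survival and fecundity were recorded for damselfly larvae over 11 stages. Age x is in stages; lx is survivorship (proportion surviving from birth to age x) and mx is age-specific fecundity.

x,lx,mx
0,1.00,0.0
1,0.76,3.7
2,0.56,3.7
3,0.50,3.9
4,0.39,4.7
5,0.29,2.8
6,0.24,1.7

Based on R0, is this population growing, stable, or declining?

growing

R0 = Σ lx·mx = 0 + 2.812 + 2.072 + 1.95 + 1.833 + 0.812 + 0.408 = 9.887
R0 > 1, so the population is growing.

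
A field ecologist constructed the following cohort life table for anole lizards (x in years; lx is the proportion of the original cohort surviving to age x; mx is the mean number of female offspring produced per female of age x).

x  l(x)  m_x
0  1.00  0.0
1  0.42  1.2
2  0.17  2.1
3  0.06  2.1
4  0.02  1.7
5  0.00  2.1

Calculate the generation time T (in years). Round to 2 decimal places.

lx·mx: 0, 0.504, 0.357, 0.126, 0.034, 0 → R0 = 1.021
x·lx·mx: 0, 0.504, 0.714, 0.378, 0.136, 0 → Σ = 1.732
T = 1.732 / 1.021 = 1.696376… → 1.70

1.70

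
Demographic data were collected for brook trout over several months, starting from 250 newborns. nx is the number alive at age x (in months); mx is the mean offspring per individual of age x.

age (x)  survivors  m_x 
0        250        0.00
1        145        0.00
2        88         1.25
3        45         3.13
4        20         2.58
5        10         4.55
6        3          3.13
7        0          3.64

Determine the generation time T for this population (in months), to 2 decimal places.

3.17

lx = nx/n0 = nx/250: 1, 0.58, 0.352, 0.18, 0.08, 0.04, 0.012, 0
lx·mx: 0, 0, 0.44, 0.5634, 0.2064, 0.182, 0.03756, 0 → R0 = 1.42936
x·lx·mx: 0, 0, 0.88, 1.6902, 0.8256, 0.91, 0.22536, 0 → Σ = 4.53116
T = 4.53116 / 1.42936 = 3.170062… → 3.17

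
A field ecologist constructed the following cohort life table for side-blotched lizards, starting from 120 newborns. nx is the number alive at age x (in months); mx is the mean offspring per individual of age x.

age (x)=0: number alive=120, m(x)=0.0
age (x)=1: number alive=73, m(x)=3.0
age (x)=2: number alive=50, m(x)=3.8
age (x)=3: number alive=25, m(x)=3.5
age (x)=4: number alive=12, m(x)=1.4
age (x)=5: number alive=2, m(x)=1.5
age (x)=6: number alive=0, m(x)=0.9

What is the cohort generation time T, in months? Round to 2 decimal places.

lx = nx/n0 = nx/120: 1, 0.60833…, 0.41667…, 0.20833…, 0.1, 0.01667…, 0
lx·mx: 0, 1.825…, 1.583333…, 0.729167…, 0.14, 0.025…, 0 → R0 = 4.3025…
x·lx·mx: 0, 1.825…, 3.166667…, 2.1875…, 0.56, 0.125…, 0 → Σ = 7.864167…
T = 7.864167… / 4.3025… = 1.827813… → 1.83

1.83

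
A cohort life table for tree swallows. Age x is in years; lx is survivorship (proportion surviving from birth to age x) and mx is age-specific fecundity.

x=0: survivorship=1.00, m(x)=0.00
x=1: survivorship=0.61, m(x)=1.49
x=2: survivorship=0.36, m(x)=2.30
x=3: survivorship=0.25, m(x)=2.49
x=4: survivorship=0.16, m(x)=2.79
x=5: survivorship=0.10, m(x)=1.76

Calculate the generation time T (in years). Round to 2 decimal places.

2.38

lx·mx: 0, 0.9089, 0.828, 0.6225, 0.4464, 0.176 → R0 = 2.9818
x·lx·mx: 0, 0.9089, 1.656, 1.8675, 1.7856, 0.88 → Σ = 7.098
T = 7.098 / 2.9818 = 2.380441… → 2.38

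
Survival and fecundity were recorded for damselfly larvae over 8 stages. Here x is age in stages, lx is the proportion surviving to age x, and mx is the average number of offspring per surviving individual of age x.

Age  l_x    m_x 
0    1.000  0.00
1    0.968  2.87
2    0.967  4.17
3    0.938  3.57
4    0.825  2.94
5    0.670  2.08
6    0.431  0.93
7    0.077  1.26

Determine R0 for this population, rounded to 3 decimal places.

lx·mx by age: 0, 2.77816, 4.03239, 3.34866, 2.4255, 1.3936, 0.40083, 0.09702
R0 = Σ lx·mx = 14.47616 → 14.476

14.476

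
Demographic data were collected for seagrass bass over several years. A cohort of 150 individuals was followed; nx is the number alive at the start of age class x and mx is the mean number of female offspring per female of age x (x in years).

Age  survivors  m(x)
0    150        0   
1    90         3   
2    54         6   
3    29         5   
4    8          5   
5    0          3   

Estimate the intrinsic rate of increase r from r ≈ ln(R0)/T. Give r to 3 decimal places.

lx = nx/n0 = nx/150: 1, 0.6, 0.36, 0.19333…, 0.05333…, 0
R0 = Σ lx·mx = 0 + 1.8 + 2.16 + 0.96667… + 0.26667… + 0 = 5.193333…
Σ x·lx·mx = 10.086667…; T = 10.086667…/5.193333… = 1.94223…
r ≈ ln(R0)/T = ln(5.193333…)/1.94223… = 0.84819… → 0.848

0.848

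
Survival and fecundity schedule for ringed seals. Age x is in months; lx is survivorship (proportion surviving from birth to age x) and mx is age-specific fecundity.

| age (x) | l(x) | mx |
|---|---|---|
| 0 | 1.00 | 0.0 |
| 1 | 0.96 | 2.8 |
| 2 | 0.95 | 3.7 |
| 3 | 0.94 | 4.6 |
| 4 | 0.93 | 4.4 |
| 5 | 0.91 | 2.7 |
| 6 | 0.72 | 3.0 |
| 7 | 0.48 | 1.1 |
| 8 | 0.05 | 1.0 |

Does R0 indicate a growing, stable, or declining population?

R0 = Σ lx·mx = 0 + 2.688 + 3.515 + 4.324 + 4.092 + 2.457 + 2.16 + 0.528 + 0.05 = 19.814
R0 > 1, so the population is growing.

growing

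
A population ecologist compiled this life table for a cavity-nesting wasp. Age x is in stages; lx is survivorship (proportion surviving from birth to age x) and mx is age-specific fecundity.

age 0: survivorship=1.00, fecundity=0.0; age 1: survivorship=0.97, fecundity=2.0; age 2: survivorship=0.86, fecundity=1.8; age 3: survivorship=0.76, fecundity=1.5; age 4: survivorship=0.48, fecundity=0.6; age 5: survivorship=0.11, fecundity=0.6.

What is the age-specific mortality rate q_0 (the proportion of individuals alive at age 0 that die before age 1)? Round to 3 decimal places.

0.030

q_0 = (l_0 − l_1) / l_0 = (1 − 0.97) / 1
     = 0.03 / 1 = 0.03 → 0.030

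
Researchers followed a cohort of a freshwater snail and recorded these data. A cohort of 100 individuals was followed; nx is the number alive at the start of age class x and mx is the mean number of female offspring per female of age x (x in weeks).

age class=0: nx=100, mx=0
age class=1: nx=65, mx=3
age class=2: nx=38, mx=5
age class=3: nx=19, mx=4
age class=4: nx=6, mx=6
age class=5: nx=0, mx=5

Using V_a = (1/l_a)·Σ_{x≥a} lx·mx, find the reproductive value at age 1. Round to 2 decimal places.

7.65

lx = nx/n0 = nx/100: 1, 0.65, 0.38, 0.19, 0.06, 0
lx·mx for x ≥ 1: 1.95, 1.9, 0.76, 0.36, 0 → sum = 4.97
V_1 = 4.97 / l_1 = 4.97 / 0.65 = 7.646154… → 7.65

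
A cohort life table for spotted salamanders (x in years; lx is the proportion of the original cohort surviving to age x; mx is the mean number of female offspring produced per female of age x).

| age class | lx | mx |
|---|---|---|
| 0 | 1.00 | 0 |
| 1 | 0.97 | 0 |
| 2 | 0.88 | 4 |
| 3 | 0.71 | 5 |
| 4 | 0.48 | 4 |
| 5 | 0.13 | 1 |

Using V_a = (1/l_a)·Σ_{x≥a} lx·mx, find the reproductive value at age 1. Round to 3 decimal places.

lx·mx for x ≥ 1: 0, 3.52, 3.55, 1.92, 0.13 → sum = 9.12
V_1 = 9.12 / l_1 = 9.12 / 0.97 = 9.402062… → 9.402

9.402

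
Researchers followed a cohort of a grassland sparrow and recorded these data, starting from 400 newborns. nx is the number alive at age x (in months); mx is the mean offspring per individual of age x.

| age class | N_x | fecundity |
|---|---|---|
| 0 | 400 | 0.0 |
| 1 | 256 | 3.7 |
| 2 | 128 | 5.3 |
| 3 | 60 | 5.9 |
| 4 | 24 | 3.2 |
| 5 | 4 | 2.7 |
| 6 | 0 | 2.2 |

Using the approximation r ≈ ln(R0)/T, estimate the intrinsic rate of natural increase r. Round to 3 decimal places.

0.911

lx = nx/n0 = nx/400: 1, 0.64, 0.32, 0.15, 0.06, 0.01, 0
R0 = Σ lx·mx = 0 + 2.368 + 1.696 + 0.885 + 0.192 + 0.027 + 0 = 5.168
Σ x·lx·mx = 9.318; T = 9.318/5.168 = 1.80302…
r ≈ ln(R0)/T = ln(5.168)/1.80302… = 0.91096… → 0.911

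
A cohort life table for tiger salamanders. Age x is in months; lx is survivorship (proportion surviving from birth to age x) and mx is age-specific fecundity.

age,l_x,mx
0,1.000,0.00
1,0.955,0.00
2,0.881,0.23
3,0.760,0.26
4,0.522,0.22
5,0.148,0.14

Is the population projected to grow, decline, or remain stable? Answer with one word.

R0 = Σ lx·mx = 0 + 0 + 0.20263 + 0.1976 + 0.11484 + 0.02072 = 0.53579
R0 < 1, so the population is declining.

declining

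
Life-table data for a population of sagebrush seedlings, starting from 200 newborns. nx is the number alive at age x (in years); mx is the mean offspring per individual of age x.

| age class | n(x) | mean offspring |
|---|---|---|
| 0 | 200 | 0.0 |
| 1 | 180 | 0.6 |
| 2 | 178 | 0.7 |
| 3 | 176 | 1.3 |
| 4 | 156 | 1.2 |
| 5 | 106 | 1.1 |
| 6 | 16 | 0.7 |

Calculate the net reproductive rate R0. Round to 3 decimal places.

3.882

lx = nx/n0 = nx/200: 1, 0.9, 0.89, 0.88, 0.78, 0.53, 0.08
lx·mx by age: 0, 0.54, 0.623, 1.144, 0.936, 0.583, 0.056
R0 = Σ lx·mx = 3.882 → 3.882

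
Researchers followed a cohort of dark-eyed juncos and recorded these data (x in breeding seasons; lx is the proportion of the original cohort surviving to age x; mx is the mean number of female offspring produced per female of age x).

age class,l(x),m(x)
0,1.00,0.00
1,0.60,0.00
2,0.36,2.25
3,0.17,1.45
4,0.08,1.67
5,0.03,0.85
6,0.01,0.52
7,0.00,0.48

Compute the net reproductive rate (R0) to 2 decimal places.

1.22

lx·mx by age: 0, 0, 0.81, 0.2465, 0.1336, 0.0255, 0.0052, 0
R0 = Σ lx·mx = 1.2208 → 1.22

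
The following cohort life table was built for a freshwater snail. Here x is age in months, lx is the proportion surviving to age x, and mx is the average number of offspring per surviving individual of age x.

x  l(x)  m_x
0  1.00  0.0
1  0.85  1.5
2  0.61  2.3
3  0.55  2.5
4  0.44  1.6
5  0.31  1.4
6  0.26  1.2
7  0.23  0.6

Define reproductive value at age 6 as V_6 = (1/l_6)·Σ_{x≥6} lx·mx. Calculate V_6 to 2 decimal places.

1.73

lx·mx for x ≥ 6: 0.312, 0.138 → sum = 0.45
V_6 = 0.45 / l_6 = 0.45 / 0.26 = 1.730769… → 1.73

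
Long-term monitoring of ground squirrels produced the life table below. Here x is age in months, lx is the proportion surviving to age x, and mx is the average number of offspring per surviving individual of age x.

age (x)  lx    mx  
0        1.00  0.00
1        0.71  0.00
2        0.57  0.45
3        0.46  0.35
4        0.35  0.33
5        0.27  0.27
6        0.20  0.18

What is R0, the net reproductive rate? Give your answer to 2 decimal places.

0.64

lx·mx by age: 0, 0, 0.2565, 0.161, 0.1155, 0.0729, 0.036
R0 = Σ lx·mx = 0.6419 → 0.64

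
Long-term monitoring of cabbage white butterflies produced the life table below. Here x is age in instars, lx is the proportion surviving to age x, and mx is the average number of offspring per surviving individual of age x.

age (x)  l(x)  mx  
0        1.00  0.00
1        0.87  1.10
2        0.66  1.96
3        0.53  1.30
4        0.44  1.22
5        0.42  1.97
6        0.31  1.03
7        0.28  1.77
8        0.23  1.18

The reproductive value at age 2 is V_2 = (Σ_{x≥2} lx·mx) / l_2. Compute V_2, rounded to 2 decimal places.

lx·mx for x ≥ 2: 1.2936, 0.689, 0.5368, 0.8274, 0.3193, 0.4956, 0.2714 → sum = 4.4331
V_2 = 4.4331 / l_2 = 4.4331 / 0.66 = 6.716818… → 6.72

6.72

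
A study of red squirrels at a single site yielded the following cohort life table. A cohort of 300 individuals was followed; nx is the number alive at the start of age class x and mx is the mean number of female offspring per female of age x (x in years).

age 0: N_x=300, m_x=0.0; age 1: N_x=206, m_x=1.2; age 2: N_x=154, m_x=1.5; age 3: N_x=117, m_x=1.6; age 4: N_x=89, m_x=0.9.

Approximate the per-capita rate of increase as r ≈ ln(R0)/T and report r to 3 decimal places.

lx = nx/n0 = nx/300: 1, 0.68667…, 0.51333…, 0.39, 0.29667…
R0 = Σ lx·mx = 0 + 0.824… + 0.77… + 0.624 + 0.267… = 2.485…
Σ x·lx·mx = 5.304…; T = 5.304…/2.485… = 2.13441…
r ≈ ln(R0)/T = ln(2.485…)/2.13441… = 0.42648… → 0.426

0.426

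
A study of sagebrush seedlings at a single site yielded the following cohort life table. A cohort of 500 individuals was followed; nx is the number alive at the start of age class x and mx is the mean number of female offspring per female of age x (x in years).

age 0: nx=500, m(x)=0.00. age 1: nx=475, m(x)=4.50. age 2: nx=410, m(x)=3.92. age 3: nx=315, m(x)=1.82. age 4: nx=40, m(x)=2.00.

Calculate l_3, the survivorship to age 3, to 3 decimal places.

0.630

l_3 = n_3/n_0 = 315/500 = 0.63 → 0.630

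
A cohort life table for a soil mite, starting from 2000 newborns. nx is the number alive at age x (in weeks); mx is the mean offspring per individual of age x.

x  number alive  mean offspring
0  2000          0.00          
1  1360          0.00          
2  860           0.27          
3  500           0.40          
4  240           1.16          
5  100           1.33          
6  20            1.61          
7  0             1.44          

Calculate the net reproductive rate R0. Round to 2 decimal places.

lx = nx/n0 = nx/2000: 1, 0.68, 0.43, 0.25, 0.12, 0.05, 0.01, 0
lx·mx by age: 0, 0, 0.1161, 0.1, 0.1392, 0.0665, 0.0161, 0
R0 = Σ lx·mx = 0.4379 → 0.44

0.44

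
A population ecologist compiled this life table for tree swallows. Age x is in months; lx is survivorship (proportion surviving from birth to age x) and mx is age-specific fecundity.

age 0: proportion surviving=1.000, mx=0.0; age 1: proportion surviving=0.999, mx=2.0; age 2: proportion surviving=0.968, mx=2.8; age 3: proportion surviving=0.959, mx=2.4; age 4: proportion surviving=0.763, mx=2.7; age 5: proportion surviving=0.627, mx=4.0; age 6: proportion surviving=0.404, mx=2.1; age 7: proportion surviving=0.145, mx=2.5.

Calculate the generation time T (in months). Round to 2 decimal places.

lx·mx: 0, 1.998, 2.7104, 2.3016, 2.0601, 2.508, 0.8484, 0.3625 → R0 = 12.789
x·lx·mx: 0, 1.998, 5.4208, 6.9048, 8.2404, 12.54, 5.0904, 2.5375 → Σ = 42.7319
T = 42.7319 / 12.789 = 3.341301… → 3.34

3.34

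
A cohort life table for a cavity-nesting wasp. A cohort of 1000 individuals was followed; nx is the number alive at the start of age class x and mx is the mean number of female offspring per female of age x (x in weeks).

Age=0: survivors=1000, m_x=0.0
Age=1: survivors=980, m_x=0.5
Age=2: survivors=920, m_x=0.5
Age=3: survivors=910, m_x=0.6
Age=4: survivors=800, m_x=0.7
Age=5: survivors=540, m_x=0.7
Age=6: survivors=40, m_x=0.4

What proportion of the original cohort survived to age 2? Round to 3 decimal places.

0.920

l_2 = n_2/n_0 = 920/1000 = 0.92 → 0.920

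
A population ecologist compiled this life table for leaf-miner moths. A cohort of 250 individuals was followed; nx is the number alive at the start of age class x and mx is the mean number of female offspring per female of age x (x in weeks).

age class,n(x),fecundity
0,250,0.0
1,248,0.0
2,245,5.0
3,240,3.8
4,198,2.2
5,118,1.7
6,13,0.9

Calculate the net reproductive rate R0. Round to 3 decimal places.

11.140

lx = nx/n0 = nx/250: 1, 0.992, 0.98, 0.96, 0.792, 0.472, 0.052
lx·mx by age: 0, 0, 4.9, 3.648, 1.7424, 0.8024, 0.0468
R0 = Σ lx·mx = 11.1396 → 11.140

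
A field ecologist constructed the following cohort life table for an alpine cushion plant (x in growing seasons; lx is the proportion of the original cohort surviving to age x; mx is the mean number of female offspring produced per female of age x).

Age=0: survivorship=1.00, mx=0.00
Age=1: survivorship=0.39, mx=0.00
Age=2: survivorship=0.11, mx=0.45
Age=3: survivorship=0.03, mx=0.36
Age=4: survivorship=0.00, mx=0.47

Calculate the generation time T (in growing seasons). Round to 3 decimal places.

lx·mx: 0, 0, 0.0495, 0.0108, 0 → R0 = 0.0603
x·lx·mx: 0, 0, 0.099, 0.0324, 0 → Σ = 0.1314
T = 0.1314 / 0.0603 = 2.179104… → 2.179

2.179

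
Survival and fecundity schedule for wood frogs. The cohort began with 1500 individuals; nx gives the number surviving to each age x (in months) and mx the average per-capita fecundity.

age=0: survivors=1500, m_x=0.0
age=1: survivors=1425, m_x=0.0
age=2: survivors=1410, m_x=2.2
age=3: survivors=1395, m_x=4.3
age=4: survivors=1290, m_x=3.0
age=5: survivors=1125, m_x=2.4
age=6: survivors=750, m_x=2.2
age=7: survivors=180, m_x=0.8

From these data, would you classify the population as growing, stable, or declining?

lx = nx/n0 = nx/1500: 1, 0.95, 0.94, 0.93, 0.86, 0.75, 0.5, 0.12
R0 = Σ lx·mx = 0 + 0 + 2.068 + 3.999 + 2.58 + 1.8 + 1.1 + 0.096 = 11.643
R0 > 1, so the population is growing.

growing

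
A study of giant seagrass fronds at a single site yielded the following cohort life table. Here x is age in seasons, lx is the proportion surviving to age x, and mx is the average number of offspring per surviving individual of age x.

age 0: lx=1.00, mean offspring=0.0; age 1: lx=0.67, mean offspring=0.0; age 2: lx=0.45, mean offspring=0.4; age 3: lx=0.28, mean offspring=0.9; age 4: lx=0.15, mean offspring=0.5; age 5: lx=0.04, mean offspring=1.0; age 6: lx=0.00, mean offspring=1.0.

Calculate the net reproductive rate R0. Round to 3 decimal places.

lx·mx by age: 0, 0, 0.18, 0.252, 0.075, 0.04, 0
R0 = Σ lx·mx = 0.547 → 0.547

0.547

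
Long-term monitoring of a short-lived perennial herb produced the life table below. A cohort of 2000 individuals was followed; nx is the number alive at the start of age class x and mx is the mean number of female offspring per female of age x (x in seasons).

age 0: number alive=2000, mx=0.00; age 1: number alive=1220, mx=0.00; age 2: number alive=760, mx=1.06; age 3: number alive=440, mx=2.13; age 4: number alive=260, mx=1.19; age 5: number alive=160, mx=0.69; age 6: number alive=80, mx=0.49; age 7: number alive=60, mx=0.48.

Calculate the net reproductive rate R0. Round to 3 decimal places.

lx = nx/n0 = nx/2000: 1, 0.61, 0.38, 0.22, 0.13, 0.08, 0.04, 0.03
lx·mx by age: 0, 0, 0.4028, 0.4686, 0.1547, 0.0552, 0.0196, 0.0144
R0 = Σ lx·mx = 1.1153 → 1.115

1.115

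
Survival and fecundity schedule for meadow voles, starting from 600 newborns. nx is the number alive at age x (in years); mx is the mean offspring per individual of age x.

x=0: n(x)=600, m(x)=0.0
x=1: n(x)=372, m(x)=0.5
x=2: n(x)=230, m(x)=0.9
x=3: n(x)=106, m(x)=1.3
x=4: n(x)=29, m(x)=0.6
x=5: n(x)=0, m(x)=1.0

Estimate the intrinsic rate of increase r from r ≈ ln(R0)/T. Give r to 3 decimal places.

-0.046

lx = nx/n0 = nx/600: 1, 0.62, 0.38333…, 0.17667…, 0.04833…, 0
R0 = Σ lx·mx = 0 + 0.31 + 0.345… + 0.22967… + 0.029… + 0 = 0.913667…
Σ x·lx·mx = 1.805…; T = 1.805…/0.913667… = 1.97556…
r ≈ ln(R0)/T = ln(0.913667…)/1.97556… = -0.0457… → -0.046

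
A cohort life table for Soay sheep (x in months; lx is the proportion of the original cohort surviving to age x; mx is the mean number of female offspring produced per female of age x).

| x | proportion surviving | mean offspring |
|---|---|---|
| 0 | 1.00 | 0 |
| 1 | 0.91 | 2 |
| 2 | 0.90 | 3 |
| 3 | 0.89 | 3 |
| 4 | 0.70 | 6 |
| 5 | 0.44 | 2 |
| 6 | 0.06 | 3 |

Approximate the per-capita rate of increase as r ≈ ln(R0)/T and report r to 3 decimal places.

R0 = Σ lx·mx = 0 + 1.82 + 2.7 + 2.67 + 4.2 + 0.88 + 0.18 = 12.45
Σ x·lx·mx = 37.51; T = 37.51/12.45 = 3.01285…
r ≈ ln(R0)/T = ln(12.45)/3.01285… = 0.83699… → 0.837

0.837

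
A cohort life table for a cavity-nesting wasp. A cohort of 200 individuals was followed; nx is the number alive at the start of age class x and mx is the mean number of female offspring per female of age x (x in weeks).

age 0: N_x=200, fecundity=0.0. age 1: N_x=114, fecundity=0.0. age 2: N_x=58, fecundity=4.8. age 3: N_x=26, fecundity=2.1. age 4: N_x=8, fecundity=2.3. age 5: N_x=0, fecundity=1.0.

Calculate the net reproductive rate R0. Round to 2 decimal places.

1.76

lx = nx/n0 = nx/200: 1, 0.57, 0.29, 0.13, 0.04, 0
lx·mx by age: 0, 0, 1.392, 0.273, 0.092, 0
R0 = Σ lx·mx = 1.757 → 1.76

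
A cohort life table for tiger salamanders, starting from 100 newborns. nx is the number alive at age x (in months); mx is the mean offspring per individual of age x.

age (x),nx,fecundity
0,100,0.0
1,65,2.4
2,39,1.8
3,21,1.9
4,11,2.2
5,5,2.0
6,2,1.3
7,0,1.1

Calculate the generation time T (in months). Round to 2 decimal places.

lx = nx/n0 = nx/100: 1, 0.65, 0.39, 0.21, 0.11, 0.05, 0.02, 0
lx·mx: 0, 1.56, 0.702, 0.399, 0.242, 0.1, 0.026, 0 → R0 = 3.029
x·lx·mx: 0, 1.56, 1.404, 1.197, 0.968, 0.5, 0.156, 0 → Σ = 5.785
T = 5.785 / 3.029 = 1.909871… → 1.91

1.91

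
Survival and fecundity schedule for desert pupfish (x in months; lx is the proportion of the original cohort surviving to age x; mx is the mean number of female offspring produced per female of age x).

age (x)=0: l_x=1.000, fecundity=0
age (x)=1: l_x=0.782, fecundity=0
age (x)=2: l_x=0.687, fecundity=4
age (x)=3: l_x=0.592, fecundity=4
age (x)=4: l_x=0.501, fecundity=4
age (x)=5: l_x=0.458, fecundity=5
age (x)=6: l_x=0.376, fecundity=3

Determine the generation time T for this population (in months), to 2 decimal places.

3.69

lx·mx: 0, 0, 2.748, 2.368, 2.004, 2.29, 1.128 → R0 = 10.538
x·lx·mx: 0, 0, 5.496, 7.104, 8.016, 11.45, 6.768 → Σ = 38.834
T = 38.834 / 10.538 = 3.685139… → 3.69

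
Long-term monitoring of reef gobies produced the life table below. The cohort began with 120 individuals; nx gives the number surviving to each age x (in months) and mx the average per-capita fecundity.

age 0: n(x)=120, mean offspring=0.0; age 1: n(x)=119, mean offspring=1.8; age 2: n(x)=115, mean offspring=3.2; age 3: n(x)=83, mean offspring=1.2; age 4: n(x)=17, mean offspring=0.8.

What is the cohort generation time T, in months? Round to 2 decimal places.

1.87

lx = nx/n0 = nx/120: 1, 0.99167…, 0.95833…, 0.69167…, 0.14167…
lx·mx: 0, 1.785…, 3.066667…, 0.83…, 0.113333… → R0 = 5.795…
x·lx·mx: 0, 1.785…, 6.133333…, 2.49…, 0.453333… → Σ = 10.861667…
T = 10.861667… / 5.795… = 1.874317… → 1.87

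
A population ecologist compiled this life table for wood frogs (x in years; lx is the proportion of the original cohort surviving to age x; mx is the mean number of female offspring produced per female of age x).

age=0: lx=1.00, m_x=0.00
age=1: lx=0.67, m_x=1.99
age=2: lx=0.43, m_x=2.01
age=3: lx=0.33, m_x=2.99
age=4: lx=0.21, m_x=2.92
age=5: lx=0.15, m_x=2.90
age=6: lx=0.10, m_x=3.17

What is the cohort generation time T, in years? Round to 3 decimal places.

2.759

lx·mx: 0, 1.3333, 0.8643, 0.9867, 0.6132, 0.435, 0.317 → R0 = 4.5495
x·lx·mx: 0, 1.3333, 1.7286, 2.9601, 2.4528, 2.175, 1.902 → Σ = 12.5518
T = 12.5518 / 4.5495 = 2.758941… → 2.759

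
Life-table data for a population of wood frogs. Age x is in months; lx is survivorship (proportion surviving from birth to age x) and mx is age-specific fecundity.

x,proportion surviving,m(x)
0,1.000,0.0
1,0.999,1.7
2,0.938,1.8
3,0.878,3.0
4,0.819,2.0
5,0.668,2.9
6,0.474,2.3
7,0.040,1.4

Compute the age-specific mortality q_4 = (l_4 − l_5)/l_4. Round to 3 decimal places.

0.184

q_4 = (l_4 − l_5) / l_4 = (0.819 − 0.668) / 0.819
     = 0.151 / 0.819 = 0.184371… → 0.184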